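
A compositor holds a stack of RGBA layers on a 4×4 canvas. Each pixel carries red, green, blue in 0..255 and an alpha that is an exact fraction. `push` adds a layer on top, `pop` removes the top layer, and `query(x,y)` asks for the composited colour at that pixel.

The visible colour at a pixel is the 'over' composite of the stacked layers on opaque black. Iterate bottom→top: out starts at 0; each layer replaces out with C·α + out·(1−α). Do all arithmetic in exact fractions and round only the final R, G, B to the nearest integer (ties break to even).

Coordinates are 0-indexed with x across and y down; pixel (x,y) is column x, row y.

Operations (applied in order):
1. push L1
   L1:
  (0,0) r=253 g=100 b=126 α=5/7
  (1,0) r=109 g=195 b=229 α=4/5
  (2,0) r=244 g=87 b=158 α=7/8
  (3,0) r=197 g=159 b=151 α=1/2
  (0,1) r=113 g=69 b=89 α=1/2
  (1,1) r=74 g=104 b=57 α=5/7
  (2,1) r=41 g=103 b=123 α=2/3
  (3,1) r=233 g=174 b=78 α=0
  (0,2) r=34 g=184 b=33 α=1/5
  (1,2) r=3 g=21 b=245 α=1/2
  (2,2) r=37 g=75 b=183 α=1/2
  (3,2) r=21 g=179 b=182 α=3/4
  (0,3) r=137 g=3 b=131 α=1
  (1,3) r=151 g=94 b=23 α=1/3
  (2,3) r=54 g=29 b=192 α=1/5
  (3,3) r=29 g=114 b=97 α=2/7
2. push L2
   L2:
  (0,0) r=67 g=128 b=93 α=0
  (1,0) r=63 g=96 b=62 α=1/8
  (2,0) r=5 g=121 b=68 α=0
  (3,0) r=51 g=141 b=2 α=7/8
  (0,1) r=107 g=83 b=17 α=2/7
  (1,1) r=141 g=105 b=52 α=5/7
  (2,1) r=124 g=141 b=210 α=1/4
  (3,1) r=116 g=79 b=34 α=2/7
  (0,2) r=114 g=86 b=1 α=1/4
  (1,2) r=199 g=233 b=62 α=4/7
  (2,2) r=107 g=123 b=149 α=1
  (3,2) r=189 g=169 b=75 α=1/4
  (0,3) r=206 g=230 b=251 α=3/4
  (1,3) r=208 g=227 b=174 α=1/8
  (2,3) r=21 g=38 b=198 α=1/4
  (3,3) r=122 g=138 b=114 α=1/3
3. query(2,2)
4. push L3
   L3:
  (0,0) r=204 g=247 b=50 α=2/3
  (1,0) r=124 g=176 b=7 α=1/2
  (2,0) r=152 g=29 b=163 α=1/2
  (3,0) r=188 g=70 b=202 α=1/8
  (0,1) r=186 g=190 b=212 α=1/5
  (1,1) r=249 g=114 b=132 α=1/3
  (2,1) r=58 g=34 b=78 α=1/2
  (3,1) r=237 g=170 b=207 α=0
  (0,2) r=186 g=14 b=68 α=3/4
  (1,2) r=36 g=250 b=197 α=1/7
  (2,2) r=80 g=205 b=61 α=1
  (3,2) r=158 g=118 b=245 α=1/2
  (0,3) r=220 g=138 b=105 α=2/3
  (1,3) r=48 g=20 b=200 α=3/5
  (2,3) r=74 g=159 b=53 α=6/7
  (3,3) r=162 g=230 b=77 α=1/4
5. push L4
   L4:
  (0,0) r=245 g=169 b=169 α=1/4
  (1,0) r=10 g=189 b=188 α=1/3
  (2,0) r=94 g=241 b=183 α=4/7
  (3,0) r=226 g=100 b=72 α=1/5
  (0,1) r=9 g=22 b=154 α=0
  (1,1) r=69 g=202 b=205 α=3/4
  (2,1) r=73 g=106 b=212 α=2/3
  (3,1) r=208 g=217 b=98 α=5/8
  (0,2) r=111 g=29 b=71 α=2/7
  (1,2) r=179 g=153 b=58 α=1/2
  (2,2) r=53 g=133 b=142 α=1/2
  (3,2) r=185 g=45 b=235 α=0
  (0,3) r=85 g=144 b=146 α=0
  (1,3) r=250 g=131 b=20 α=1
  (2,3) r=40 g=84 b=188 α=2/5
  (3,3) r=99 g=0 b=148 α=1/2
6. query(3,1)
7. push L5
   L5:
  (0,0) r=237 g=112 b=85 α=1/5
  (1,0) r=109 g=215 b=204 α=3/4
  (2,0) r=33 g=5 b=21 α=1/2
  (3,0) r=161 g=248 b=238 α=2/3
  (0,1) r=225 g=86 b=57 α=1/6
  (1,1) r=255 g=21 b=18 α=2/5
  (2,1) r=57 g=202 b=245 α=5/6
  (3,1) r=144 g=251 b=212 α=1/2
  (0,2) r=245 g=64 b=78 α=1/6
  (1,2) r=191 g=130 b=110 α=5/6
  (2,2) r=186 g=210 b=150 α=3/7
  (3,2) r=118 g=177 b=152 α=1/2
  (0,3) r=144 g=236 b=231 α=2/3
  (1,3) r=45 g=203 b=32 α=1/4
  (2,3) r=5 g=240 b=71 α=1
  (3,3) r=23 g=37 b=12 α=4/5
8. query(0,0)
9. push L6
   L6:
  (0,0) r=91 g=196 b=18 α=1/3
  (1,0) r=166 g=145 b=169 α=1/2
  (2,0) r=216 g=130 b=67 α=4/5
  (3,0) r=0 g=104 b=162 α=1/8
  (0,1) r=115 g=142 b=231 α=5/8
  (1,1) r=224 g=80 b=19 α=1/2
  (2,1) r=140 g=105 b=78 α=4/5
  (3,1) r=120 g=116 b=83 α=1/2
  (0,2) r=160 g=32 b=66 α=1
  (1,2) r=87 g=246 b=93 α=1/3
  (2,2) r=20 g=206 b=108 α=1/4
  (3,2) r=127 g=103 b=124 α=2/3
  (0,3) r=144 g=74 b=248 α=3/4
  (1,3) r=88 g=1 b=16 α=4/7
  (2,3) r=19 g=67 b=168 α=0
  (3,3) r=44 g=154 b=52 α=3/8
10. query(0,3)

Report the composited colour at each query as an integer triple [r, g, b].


query (2,2) [L1,L2] — begin 0,0,0
+L1 (α=1/2) → [37/2, 75/2, 183/2]
+L2 (α=1) → [107, 123, 149]
→ [107, 123, 149]

(3,1) stack=L1,L2,L3,L4; from [0,0,0]:
after L1 α=0: [0, 0, 0]
after L2 α=2/7: [232/7, 158/7, 68/7]
after L3 α=0: [232/7, 158/7, 68/7]
after L4 α=5/8: [997/7, 8069/56, 1817/28]
= [142, 144, 65]

(0,0) stack=L1,L2,L3,L4,L5; from [0,0,0]:
L1 α=5/7: [1265/7, 500/7, 90]
L2 α=0: [1265/7, 500/7, 90]
L3 α=2/3: [4121/21, 3958/21, 190/3]
L4 α=1/4: [1459/7, 5141/28, 359/4]
L5 α=1/5: [1499/7, 1185/7, 444/5]
→ [214, 169, 89]

query (0,3) [L1,L2,L3,L4,L5,L6] — begin 0,0,0
+L1 (α=1) → [137, 3, 131]
+L2 (α=3/4) → [755/4, 693/4, 221]
+L3 (α=2/3) → [2515/12, 599/4, 431/3]
+L4 (α=0) → [2515/12, 599/4, 431/3]
+L5 (α=2/3) → [5971/36, 829/4, 1817/9]
+L6 (α=3/4) → [21523/144, 1717/16, 8513/36]
→ [149, 107, 236]


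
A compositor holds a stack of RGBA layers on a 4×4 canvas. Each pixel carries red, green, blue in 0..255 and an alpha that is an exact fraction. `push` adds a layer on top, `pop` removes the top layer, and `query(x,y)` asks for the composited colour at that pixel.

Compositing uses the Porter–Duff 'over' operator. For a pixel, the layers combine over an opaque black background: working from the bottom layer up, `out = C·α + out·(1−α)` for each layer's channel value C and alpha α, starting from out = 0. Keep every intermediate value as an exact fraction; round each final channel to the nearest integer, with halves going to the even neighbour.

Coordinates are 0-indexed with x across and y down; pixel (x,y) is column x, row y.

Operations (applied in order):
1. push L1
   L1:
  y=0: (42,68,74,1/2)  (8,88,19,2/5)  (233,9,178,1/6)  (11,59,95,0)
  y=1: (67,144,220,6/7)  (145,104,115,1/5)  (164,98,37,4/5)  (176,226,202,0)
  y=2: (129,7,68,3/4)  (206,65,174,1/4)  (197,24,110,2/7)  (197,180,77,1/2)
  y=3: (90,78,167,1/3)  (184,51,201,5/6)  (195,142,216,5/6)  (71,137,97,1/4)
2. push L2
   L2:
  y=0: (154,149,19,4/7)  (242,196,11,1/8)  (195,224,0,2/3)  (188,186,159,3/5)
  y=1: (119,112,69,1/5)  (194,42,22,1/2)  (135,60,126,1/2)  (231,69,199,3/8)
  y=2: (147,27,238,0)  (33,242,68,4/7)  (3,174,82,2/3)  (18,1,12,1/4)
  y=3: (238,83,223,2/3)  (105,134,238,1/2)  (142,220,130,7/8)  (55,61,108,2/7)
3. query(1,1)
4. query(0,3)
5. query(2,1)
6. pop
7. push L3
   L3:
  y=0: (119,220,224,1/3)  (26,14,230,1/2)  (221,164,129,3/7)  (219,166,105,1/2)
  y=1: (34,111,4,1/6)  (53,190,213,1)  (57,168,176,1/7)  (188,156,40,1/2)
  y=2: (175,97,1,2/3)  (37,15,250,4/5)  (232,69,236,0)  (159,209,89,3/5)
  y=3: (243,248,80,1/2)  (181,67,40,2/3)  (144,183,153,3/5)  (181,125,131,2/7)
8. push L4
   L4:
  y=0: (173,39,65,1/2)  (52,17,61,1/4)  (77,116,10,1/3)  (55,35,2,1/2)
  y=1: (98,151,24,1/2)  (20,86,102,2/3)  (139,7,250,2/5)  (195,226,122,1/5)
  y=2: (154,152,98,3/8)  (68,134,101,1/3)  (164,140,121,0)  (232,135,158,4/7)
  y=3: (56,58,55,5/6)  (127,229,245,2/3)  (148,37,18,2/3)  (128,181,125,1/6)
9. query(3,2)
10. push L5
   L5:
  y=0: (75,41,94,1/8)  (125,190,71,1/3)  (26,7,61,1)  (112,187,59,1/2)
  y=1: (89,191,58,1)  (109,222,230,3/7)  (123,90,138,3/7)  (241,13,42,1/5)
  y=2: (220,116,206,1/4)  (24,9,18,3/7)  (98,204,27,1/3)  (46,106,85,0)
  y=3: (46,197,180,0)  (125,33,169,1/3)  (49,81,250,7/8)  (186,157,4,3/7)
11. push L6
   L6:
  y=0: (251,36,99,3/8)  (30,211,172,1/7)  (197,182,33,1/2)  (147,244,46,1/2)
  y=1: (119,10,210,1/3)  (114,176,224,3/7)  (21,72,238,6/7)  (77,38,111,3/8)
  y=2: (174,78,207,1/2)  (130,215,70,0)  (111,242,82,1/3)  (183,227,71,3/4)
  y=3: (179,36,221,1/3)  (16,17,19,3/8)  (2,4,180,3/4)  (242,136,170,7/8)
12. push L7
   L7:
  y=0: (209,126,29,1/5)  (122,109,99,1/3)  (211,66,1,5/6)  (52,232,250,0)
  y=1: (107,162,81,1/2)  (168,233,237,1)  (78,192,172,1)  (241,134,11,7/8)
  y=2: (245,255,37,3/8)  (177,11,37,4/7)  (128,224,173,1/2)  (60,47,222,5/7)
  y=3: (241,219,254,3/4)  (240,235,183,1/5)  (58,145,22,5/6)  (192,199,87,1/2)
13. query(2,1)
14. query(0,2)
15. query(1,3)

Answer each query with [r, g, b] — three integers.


(1,1) stack=L1,L2; from [0,0,0]:
after L1 α=1/5: [29, 104/5, 23]
after L2 α=1/2: [223/2, 157/5, 45/2]
→ [112, 31, 22]

at x=0,y=3 over L1,L2:
L1 α=1/3: [30, 26, 167/3]
L2 α=2/3: [506/3, 64, 1505/9]
= [169, 64, 167]

query (2,1) [L1,L2] — begin 0,0,0
after L1 α=4/5: [656/5, 392/5, 148/5]
after L2 α=1/2: [1331/10, 346/5, 389/5]
rounded: [133, 69, 78]

(3,2) stack=L1,L3,L4; from [0,0,0]:
L1 α=1/2: [197/2, 90, 77/2]
L3 α=3/5: [674/5, 807/5, 344/5]
L4 α=4/7: [6662/35, 5121/35, 4192/35]
= [190, 146, 120]

at x=2,y=1 over L1,L3,L4,L5,L6,L7:
+L1 (α=4/5) → [656/5, 392/5, 148/5]
+L3 (α=1/7) → [603/5, 456/5, 1768/35]
+L4 (α=2/5) → [3199/25, 1438/25, 22804/175]
+L5 (α=3/7) → [22021/175, 1786/25, 163666/1225]
+L6 (α=6/7) → [44071/1225, 1798/25, 1912966/8575]
+L7 (α=1) → [78, 192, 172]
rounded: [78, 192, 172]

(0,2) stack=L1,L3,L4,L5,L6,L7; from [0,0,0]:
after L1 α=3/4: [387/4, 21/4, 51]
after L3 α=2/3: [1787/12, 797/12, 53/3]
after L4 α=3/8: [14479/96, 9457/96, 1147/24]
after L5 α=1/4: [21519/128, 13169/128, 2795/32]
after L6 α=1/2: [43791/256, 23153/256, 9419/64]
after L7 α=3/8: [407115/2048, 311605/2048, 54199/512]
→ [199, 152, 106]

(1,3) stack=L1,L3,L4,L5,L6,L7; from [0,0,0]:
after L1 α=5/6: [460/3, 85/2, 335/2]
after L3 α=2/3: [1546/9, 353/6, 165/2]
after L4 α=2/3: [3832/27, 3101/18, 1145/6]
after L5 α=1/3: [11039/81, 3398/27, 1652/9]
after L6 α=3/8: [59083/648, 18367/216, 8773/72]
after L7 α=1/5: [97963/810, 31057/270, 12067/90]
→ [121, 115, 134]


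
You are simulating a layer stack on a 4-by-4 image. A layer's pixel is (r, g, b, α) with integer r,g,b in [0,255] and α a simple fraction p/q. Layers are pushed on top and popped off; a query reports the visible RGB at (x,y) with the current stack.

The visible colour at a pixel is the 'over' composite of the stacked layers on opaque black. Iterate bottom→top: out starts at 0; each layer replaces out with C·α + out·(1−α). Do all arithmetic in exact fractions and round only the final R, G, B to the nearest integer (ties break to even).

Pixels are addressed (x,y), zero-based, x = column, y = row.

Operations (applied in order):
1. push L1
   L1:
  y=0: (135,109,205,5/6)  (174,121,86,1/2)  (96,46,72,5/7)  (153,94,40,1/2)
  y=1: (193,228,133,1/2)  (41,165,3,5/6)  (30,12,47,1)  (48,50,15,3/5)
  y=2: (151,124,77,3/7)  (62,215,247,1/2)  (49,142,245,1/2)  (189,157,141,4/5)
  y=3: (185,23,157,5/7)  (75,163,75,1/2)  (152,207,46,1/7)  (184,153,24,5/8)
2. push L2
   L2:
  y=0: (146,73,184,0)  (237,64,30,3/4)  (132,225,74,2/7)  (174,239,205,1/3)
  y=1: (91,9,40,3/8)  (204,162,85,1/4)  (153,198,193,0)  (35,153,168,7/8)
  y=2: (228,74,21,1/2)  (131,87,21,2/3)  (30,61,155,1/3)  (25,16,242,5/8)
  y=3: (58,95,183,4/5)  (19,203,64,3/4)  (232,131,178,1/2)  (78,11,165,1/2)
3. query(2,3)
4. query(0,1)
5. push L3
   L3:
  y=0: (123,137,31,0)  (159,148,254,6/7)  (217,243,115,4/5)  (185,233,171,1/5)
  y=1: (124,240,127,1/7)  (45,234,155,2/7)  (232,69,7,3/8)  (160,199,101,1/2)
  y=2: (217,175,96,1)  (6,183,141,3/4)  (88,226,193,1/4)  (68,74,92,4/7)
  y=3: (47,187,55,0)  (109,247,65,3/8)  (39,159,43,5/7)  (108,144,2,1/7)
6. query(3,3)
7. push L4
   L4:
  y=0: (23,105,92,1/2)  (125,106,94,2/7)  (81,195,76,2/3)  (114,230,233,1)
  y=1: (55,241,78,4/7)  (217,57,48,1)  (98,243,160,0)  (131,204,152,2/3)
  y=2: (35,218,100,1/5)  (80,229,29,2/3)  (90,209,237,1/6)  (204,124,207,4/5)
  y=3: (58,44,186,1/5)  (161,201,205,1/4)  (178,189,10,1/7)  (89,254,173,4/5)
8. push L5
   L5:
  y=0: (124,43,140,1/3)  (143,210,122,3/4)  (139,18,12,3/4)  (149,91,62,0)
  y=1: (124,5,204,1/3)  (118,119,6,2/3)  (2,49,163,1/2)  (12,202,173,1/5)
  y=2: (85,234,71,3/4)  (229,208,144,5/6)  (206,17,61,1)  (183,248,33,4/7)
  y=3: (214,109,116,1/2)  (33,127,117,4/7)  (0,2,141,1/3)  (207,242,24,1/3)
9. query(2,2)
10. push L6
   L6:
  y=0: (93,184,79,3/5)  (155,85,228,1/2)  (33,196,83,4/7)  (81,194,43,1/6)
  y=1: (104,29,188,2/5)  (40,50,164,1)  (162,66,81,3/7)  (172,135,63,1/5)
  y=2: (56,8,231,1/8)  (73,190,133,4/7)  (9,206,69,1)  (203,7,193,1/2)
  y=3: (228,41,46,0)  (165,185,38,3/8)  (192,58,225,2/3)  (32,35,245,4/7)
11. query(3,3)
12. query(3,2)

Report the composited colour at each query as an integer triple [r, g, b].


at x=2,y=3 over L1,L2:
+L1 (α=1/7) → [152/7, 207/7, 46/7]
+L2 (α=1/2) → [888/7, 562/7, 646/7]
rounded: [127, 80, 92]

(0,1) stack=L1,L2; from [0,0,0]:
after L1 α=1/2: [193/2, 114, 133/2]
after L2 α=3/8: [1511/16, 597/8, 905/16]
→ [94, 75, 57]

(3,3) stack=L1,L2,L3; from [0,0,0]:
after L1 α=5/8: [115, 765/8, 15]
after L2 α=1/2: [193/2, 853/16, 90]
after L3 α=1/7: [687/7, 3711/56, 542/7]
= [98, 66, 77]

query (2,2) [L1,L2,L3,L4,L5] — begin 0,0,0
+L1 (α=1/2) → [49/2, 71, 245/2]
+L2 (α=1/3) → [79/3, 203/3, 400/3]
+L3 (α=1/4) → [167/4, 429/4, 593/4]
+L4 (α=1/6) → [1195/24, 2981/24, 3913/24]
+L5 (α=1) → [206, 17, 61]
→ [206, 17, 61]

query (3,3) [L1,L2,L3,L4,L5,L6] — begin 0,0,0
L1 α=5/8: [115, 765/8, 15]
L2 α=1/2: [193/2, 853/16, 90]
L3 α=1/7: [687/7, 3711/56, 542/7]
L4 α=4/5: [3179/35, 60607/280, 5386/35]
L5 α=1/3: [13603/105, 94487/420, 11612/105]
L6 α=4/7: [18083/245, 114087/980, 45912/245]
→ [74, 116, 187]

at x=3,y=2 over L1,L2,L3,L4,L5,L6:
L1 α=4/5: [756/5, 628/5, 564/5]
L2 α=5/8: [2893/40, 571/10, 3871/20]
L3 α=4/7: [19559/280, 4673/70, 18973/140]
L4 α=4/5: [248039/1400, 39393/350, 134893/700]
L5 α=4/7: [1768917/9800, 465379/2450, 497079/4900]
L6 α=1/2: [3758317/19600, 482529/4900, 1442779/9800]
rounded: [192, 98, 147]


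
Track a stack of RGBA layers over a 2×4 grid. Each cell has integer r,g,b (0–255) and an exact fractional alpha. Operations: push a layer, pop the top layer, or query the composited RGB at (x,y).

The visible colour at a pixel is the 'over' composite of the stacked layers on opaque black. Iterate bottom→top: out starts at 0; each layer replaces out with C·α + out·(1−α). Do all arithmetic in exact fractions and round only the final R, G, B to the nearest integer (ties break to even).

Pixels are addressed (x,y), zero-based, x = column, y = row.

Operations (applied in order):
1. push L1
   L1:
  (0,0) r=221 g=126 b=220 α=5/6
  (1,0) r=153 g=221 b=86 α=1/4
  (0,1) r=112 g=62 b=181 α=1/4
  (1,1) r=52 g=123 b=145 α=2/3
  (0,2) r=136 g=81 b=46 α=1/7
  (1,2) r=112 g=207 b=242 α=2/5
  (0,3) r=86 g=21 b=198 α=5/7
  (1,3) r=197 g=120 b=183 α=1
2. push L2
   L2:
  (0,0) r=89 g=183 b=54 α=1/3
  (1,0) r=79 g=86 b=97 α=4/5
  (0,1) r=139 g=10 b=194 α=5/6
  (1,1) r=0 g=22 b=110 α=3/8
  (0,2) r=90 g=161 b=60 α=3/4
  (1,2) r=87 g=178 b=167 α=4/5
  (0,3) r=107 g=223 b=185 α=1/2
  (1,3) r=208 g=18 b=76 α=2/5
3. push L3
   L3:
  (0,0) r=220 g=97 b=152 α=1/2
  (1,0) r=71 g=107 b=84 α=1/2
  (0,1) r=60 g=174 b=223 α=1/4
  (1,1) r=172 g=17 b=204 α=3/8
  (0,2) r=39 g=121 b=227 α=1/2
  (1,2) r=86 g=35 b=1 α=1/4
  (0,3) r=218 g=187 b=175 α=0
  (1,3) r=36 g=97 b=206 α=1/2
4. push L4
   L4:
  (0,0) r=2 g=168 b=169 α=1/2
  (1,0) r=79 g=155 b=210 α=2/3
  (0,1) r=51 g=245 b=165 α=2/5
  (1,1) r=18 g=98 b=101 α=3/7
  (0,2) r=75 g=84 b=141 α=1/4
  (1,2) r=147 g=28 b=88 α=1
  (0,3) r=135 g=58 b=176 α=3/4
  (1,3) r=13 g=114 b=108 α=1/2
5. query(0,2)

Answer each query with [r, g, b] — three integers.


(0,2) stack=L1,L2,L3,L4; from [0,0,0]:
L1 α=1/7: [136/7, 81/7, 46/7]
L2 α=3/4: [1013/14, 1731/14, 653/14]
L3 α=1/2: [1559/28, 3425/28, 3831/28]
L4 α=1/4: [6777/112, 12627/112, 15441/112]
rounded: [61, 113, 138]


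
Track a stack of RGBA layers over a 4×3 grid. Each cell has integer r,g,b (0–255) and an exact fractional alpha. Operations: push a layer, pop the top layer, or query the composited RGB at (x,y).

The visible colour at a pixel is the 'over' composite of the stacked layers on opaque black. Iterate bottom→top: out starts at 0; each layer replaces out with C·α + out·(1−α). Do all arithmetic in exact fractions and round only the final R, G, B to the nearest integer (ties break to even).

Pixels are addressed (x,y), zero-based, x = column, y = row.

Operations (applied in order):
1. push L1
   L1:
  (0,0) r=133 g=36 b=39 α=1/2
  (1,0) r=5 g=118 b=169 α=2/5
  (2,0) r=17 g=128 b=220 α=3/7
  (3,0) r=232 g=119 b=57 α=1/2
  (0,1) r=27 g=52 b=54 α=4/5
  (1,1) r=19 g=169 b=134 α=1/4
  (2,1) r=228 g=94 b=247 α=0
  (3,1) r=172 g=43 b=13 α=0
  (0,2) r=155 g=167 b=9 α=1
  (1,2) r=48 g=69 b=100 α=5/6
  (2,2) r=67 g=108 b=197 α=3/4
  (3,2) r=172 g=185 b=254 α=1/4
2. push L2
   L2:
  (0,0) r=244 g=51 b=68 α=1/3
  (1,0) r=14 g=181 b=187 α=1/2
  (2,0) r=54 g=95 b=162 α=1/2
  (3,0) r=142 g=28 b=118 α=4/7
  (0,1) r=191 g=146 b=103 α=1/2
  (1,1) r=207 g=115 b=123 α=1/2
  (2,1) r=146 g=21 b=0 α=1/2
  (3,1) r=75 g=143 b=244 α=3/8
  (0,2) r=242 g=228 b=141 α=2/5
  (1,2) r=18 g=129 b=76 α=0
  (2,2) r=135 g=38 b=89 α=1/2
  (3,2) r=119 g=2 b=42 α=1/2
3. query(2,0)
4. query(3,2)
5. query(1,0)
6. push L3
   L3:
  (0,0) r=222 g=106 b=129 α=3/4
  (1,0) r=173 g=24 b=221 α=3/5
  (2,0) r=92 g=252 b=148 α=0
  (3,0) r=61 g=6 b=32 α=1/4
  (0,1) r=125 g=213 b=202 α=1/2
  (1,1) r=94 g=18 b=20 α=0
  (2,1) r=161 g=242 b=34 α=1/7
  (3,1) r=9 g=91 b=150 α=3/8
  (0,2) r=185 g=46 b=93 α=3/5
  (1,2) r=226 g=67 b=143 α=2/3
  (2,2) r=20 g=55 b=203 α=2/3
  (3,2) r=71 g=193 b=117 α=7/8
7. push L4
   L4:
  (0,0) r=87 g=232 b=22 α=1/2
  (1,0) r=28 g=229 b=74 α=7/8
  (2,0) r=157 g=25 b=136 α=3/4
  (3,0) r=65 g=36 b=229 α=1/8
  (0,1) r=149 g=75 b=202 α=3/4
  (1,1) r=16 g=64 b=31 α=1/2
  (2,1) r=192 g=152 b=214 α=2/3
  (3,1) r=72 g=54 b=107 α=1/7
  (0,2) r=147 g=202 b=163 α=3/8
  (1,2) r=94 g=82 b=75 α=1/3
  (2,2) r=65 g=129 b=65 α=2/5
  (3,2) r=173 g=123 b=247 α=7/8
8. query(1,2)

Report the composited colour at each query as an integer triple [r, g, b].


(2,0) stack=L1,L2; from [0,0,0]:
L1 α=3/7: [51/7, 384/7, 660/7]
L2 α=1/2: [429/14, 1049/14, 897/7]
→ [31, 75, 128]

query (3,2) [L1,L2] — begin 0,0,0
+L1 (α=1/4) → [43, 185/4, 127/2]
+L2 (α=1/2) → [81, 193/8, 211/4]
rounded: [81, 24, 53]

at x=1,y=0 over L1,L2:
after L1 α=2/5: [2, 236/5, 338/5]
after L2 α=1/2: [8, 1141/10, 1273/10]
→ [8, 114, 127]

query (1,2) [L1,L2,L3,L4] — begin 0,0,0
+L1 (α=5/6) → [40, 115/2, 250/3]
+L2 (α=0) → [40, 115/2, 250/3]
+L3 (α=2/3) → [164, 383/6, 1108/9]
+L4 (α=1/3) → [422/3, 629/9, 2891/27]
= [141, 70, 107]


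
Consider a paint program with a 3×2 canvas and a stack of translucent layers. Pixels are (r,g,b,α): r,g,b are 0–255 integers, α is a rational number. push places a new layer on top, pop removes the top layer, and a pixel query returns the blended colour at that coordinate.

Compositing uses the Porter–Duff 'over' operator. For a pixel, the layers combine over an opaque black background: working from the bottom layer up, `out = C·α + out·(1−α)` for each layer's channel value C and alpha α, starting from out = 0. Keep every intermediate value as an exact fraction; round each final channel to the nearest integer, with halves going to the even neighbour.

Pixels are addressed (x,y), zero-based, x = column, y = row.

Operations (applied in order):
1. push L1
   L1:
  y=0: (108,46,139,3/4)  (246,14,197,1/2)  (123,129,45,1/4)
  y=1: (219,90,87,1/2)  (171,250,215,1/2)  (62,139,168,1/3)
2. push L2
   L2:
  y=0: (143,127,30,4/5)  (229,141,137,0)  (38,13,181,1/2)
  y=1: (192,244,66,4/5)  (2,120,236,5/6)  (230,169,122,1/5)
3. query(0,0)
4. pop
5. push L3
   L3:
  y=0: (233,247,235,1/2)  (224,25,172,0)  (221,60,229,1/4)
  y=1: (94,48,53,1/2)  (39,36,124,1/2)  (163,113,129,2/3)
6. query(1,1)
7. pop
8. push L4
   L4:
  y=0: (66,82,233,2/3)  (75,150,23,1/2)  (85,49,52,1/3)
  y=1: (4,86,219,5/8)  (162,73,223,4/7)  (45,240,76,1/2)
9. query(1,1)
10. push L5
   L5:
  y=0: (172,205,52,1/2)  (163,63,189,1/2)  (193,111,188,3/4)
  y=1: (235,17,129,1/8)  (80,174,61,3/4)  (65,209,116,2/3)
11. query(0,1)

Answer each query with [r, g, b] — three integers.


(0,0) stack=L1,L2; from [0,0,0]:
after L1 α=3/4: [81, 69/2, 417/4]
after L2 α=4/5: [653/5, 217/2, 897/20]
rounded: [131, 108, 45]

at x=1,y=1 over L1,L3:
L1 α=1/2: [171/2, 125, 215/2]
L3 α=1/2: [249/4, 161/2, 463/4]
= [62, 80, 116]

(1,1) stack=L1,L4; from [0,0,0]:
L1 α=1/2: [171/2, 125, 215/2]
L4 α=4/7: [1809/14, 667/7, 347/2]
→ [129, 95, 174]

query (0,1) [L1,L4,L5] — begin 0,0,0
after L1 α=1/2: [219/2, 45, 87/2]
after L4 α=5/8: [697/16, 565/8, 2451/16]
after L5 α=1/8: [8639/128, 4091/64, 19221/128]
rounded: [67, 64, 150]


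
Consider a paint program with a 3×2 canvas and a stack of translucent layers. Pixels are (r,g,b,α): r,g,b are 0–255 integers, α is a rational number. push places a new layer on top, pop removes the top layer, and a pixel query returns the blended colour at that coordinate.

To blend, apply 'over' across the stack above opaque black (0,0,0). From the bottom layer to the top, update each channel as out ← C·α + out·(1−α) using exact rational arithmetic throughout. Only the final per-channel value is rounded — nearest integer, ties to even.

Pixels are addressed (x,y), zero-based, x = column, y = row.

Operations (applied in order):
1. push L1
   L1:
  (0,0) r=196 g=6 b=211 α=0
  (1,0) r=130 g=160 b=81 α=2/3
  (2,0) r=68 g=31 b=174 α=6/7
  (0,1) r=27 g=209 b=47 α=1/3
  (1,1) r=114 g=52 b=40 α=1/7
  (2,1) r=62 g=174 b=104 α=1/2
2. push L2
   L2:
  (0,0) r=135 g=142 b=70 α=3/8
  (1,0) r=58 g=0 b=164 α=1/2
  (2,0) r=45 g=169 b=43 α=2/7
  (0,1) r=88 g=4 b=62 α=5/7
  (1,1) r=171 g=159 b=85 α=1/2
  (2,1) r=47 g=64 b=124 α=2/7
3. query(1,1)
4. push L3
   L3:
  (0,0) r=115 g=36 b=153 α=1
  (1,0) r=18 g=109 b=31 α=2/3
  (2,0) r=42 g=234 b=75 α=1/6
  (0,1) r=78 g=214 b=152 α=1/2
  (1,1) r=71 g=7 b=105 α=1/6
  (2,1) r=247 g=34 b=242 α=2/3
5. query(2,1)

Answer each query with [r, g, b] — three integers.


(1,1) stack=L1,L2; from [0,0,0]:
after L1 α=1/7: [114/7, 52/7, 40/7]
after L2 α=1/2: [1311/14, 1165/14, 635/14]
= [94, 83, 45]

query (2,1) [L1,L2,L3] — begin 0,0,0
after L1 α=1/2: [31, 87, 52]
after L2 α=2/7: [249/7, 563/7, 508/7]
after L3 α=2/3: [3707/21, 1039/21, 3896/21]
→ [177, 49, 186]


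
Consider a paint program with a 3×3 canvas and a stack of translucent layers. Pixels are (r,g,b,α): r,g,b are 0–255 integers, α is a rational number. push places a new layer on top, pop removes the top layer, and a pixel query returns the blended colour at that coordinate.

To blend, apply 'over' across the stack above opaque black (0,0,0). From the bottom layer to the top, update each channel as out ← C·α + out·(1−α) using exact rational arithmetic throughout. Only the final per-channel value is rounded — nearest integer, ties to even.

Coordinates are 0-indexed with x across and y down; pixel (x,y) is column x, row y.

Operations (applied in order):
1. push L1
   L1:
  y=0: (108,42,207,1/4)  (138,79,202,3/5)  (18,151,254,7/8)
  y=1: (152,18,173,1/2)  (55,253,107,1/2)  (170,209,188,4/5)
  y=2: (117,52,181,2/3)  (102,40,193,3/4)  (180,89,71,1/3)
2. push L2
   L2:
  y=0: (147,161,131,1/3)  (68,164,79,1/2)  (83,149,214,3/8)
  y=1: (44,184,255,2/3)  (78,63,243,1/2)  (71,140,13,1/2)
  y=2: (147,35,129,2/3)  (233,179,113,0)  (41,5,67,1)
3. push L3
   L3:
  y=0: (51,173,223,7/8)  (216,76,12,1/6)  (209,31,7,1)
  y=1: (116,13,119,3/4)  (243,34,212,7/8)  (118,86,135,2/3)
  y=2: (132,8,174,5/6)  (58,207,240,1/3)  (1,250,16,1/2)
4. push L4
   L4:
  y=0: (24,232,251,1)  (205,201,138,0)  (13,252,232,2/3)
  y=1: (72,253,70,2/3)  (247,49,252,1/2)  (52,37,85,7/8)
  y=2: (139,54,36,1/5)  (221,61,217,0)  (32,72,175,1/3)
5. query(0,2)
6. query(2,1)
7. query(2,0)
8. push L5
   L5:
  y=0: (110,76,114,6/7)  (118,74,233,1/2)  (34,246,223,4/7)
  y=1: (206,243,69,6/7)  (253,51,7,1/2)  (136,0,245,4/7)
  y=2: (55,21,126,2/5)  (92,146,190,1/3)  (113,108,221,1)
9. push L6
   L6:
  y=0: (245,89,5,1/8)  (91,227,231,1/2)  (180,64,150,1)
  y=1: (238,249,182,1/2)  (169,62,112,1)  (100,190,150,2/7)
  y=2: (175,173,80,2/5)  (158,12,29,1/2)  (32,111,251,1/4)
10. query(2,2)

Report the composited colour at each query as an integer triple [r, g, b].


(0,2) stack=L1,L2,L3,L4; from [0,0,0]:
+L1 (α=2/3) → [78, 104/3, 362/3]
+L2 (α=2/3) → [124, 314/9, 1136/9]
+L3 (α=5/6) → [392/3, 337/27, 4483/27]
+L4 (α=1/5) → [397/3, 2806/135, 18904/135]
rounded: [132, 21, 140]

at x=2,y=1 over L1,L2,L3,L4:
after L1 α=4/5: [136, 836/5, 752/5]
after L2 α=1/2: [207/2, 768/5, 817/10]
after L3 α=2/3: [679/6, 1628/15, 3517/30]
after L4 α=7/8: [2863/48, 5513/120, 21367/240]
= [60, 46, 89]

at x=2,y=0 over L1,L2,L3,L4:
L1 α=7/8: [63/4, 1057/8, 889/4]
L2 α=3/8: [1311/32, 8861/64, 7013/32]
L3 α=1: [209, 31, 7]
L4 α=2/3: [235/3, 535/3, 157]
→ [78, 178, 157]

at x=2,y=2 over L1,L2,L3,L4,L5,L6:
+L1 (α=1/3) → [60, 89/3, 71/3]
+L2 (α=1) → [41, 5, 67]
+L3 (α=1/2) → [21, 255/2, 83/2]
+L4 (α=1/3) → [74/3, 109, 86]
+L5 (α=1) → [113, 108, 221]
+L6 (α=1/4) → [371/4, 435/4, 457/2]
= [93, 109, 228]


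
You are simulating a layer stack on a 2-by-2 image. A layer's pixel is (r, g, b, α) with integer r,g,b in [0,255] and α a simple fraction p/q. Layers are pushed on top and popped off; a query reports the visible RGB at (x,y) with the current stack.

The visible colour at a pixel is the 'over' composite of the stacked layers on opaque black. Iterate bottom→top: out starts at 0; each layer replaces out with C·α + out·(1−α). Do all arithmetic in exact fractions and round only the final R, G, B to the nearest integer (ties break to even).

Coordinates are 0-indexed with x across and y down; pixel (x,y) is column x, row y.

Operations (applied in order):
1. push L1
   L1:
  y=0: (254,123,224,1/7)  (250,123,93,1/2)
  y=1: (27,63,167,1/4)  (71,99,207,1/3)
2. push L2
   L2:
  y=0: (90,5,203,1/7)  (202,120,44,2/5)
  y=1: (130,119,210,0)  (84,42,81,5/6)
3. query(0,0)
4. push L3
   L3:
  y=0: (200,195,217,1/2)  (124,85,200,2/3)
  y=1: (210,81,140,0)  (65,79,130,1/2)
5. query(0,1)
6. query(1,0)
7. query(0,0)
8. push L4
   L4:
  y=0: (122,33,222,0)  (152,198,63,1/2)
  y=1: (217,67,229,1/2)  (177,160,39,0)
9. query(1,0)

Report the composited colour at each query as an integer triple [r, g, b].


(0,0) stack=L1,L2; from [0,0,0]:
+L1 (α=1/7) → [254/7, 123/7, 32]
+L2 (α=1/7) → [2154/49, 773/49, 395/7]
→ [44, 16, 56]

query (0,1) [L1,L2,L3] — begin 0,0,0
+L1 (α=1/4) → [27/4, 63/4, 167/4]
+L2 (α=0) → [27/4, 63/4, 167/4]
+L3 (α=0) → [27/4, 63/4, 167/4]
→ [7, 16, 42]

(1,0) stack=L1,L2,L3; from [0,0,0]:
+L1 (α=1/2) → [125, 123/2, 93/2]
+L2 (α=2/5) → [779/5, 849/10, 91/2]
+L3 (α=2/3) → [673/5, 2549/30, 297/2]
→ [135, 85, 148]

at x=0,y=0 over L1,L2,L3:
after L1 α=1/7: [254/7, 123/7, 32]
after L2 α=1/7: [2154/49, 773/49, 395/7]
after L3 α=1/2: [5977/49, 5164/49, 957/7]
= [122, 105, 137]

query (1,0) [L1,L2,L3,L4] — begin 0,0,0
L1 α=1/2: [125, 123/2, 93/2]
L2 α=2/5: [779/5, 849/10, 91/2]
L3 α=2/3: [673/5, 2549/30, 297/2]
L4 α=1/2: [1433/10, 8489/60, 423/4]
rounded: [143, 141, 106]


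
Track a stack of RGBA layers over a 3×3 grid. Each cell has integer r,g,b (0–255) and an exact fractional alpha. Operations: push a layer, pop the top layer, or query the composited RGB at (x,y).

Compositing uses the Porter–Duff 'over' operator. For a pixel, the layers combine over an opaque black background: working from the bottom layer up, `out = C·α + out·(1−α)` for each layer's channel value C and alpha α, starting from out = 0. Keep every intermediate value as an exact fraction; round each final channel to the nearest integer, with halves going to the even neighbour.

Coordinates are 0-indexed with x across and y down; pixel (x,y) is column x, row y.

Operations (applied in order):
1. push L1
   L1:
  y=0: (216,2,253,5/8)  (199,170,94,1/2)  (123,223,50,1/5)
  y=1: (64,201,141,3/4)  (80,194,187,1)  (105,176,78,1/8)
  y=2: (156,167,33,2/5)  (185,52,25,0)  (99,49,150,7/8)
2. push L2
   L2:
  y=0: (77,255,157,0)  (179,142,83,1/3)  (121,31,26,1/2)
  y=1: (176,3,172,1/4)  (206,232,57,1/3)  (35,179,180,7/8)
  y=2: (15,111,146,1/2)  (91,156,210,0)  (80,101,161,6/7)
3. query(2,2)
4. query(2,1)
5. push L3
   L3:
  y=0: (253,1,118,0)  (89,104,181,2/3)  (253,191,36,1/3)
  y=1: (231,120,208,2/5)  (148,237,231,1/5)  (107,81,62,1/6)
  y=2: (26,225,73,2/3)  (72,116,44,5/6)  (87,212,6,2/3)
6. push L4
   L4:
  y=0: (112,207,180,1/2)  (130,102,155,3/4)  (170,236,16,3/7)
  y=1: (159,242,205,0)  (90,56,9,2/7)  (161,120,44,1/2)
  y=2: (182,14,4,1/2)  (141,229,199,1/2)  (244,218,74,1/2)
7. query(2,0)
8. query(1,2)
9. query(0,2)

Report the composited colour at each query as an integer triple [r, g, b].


(2,2) stack=L1,L2; from [0,0,0]:
+L1 (α=7/8) → [693/8, 343/8, 525/4]
+L2 (α=6/7) → [4533/56, 5191/56, 627/4]
= [81, 93, 157]

at x=2,y=1 over L1,L2:
L1 α=1/8: [105/8, 22, 39/4]
L2 α=7/8: [2065/64, 1275/8, 5079/32]
→ [32, 159, 159]

at x=2,y=0 over L1,L2,L3,L4:
after L1 α=1/5: [123/5, 223/5, 10]
after L2 α=1/2: [364/5, 189/5, 18]
after L3 α=1/3: [1993/15, 1333/15, 24]
after L4 α=3/7: [15622/105, 15952/105, 144/7]
rounded: [149, 152, 21]

at x=1,y=2 over L1,L2,L3,L4:
+L1 (α=0) → [0, 0, 0]
+L2 (α=0) → [0, 0, 0]
+L3 (α=5/6) → [60, 290/3, 110/3]
+L4 (α=1/2) → [201/2, 977/6, 707/6]
= [100, 163, 118]

(0,2) stack=L1,L2,L3,L4; from [0,0,0]:
after L1 α=2/5: [312/5, 334/5, 66/5]
after L2 α=1/2: [387/10, 889/10, 398/5]
after L3 α=2/3: [907/30, 5389/30, 376/5]
after L4 α=1/2: [6367/60, 5809/60, 198/5]
rounded: [106, 97, 40]


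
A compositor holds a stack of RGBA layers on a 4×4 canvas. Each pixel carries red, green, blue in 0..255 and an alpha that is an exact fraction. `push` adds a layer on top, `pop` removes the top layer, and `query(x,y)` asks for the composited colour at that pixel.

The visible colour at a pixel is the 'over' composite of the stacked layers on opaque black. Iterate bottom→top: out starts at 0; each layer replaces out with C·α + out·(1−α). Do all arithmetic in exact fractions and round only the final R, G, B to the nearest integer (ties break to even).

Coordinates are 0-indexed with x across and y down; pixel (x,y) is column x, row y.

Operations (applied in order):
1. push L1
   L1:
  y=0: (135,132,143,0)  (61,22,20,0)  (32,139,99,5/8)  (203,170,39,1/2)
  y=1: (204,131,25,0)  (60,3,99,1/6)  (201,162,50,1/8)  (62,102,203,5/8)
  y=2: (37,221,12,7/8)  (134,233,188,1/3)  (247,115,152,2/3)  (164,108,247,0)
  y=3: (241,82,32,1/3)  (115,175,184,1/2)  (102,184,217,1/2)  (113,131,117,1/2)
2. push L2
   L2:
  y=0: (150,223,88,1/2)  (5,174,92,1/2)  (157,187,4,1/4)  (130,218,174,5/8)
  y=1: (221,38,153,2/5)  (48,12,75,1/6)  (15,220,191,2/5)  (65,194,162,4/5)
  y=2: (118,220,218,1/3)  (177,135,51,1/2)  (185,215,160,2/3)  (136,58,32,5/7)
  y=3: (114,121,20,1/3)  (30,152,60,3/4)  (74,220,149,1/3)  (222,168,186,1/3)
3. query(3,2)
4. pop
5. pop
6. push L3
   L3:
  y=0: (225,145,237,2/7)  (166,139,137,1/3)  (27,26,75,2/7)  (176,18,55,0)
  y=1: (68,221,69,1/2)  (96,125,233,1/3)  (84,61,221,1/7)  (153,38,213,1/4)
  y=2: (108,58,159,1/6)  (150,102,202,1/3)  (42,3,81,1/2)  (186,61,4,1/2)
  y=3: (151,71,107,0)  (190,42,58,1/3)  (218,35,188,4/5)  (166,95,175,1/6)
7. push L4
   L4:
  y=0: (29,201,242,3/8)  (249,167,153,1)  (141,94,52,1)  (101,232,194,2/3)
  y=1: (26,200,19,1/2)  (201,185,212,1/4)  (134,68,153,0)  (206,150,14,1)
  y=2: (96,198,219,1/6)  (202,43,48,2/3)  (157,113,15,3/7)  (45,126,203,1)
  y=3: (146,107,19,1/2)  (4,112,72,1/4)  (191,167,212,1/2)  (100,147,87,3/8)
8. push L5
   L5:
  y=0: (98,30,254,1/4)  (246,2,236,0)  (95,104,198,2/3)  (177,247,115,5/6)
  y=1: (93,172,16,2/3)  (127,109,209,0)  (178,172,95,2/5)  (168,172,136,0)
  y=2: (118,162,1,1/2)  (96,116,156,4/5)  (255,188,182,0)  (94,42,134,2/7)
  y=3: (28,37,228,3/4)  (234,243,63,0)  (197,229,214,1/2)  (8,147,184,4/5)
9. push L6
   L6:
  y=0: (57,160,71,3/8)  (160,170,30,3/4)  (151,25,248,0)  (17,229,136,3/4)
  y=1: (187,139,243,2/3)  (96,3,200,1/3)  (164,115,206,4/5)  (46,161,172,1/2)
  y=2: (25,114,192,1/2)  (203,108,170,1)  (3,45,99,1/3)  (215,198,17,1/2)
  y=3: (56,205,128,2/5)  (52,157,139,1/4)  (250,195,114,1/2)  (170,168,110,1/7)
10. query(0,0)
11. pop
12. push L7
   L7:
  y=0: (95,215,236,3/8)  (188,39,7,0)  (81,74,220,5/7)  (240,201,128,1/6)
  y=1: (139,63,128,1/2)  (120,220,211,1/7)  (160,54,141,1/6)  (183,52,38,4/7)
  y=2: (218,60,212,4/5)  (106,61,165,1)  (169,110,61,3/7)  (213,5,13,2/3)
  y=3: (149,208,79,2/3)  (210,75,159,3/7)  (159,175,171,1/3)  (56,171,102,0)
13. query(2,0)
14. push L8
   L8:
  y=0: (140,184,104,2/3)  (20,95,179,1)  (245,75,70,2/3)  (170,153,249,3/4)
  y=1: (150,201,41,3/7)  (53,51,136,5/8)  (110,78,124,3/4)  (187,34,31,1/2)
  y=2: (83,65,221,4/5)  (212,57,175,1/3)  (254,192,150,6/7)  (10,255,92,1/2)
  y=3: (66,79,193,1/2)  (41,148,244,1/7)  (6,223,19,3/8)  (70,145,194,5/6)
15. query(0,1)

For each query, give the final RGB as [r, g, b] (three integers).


(3,2) stack=L1,L2; from [0,0,0]:
L1 α=0: [0, 0, 0]
L2 α=5/7: [680/7, 290/7, 160/7]
= [97, 41, 23]

(0,0) stack=L3,L4,L5,L6; from [0,0,0]:
L3 α=2/7: [450/7, 290/7, 474/7]
L4 α=3/8: [2859/56, 5671/56, 1863/14]
L5 α=1/4: [14065/224, 18693/224, 9145/56]
L6 α=3/8: [108629/1792, 200985/1792, 57653/448]
= [61, 112, 129]

at x=2,y=0 over L3,L4,L5,L7:
+L3 (α=2/7) → [54/7, 52/7, 150/7]
+L4 (α=1) → [141, 94, 52]
+L5 (α=2/3) → [331/3, 302/3, 448/3]
+L7 (α=5/7) → [1877/21, 1714/21, 4196/21]
rounded: [89, 82, 200]

at x=0,y=1 over L3,L4,L5,L7,L8:
L3 α=1/2: [34, 221/2, 69/2]
L4 α=1/2: [30, 621/4, 107/4]
L5 α=2/3: [72, 1997/12, 235/12]
L7 α=1/2: [211/2, 2753/24, 1771/24]
L8 α=3/7: [872/7, 6371/42, 2509/42]
= [125, 152, 60]


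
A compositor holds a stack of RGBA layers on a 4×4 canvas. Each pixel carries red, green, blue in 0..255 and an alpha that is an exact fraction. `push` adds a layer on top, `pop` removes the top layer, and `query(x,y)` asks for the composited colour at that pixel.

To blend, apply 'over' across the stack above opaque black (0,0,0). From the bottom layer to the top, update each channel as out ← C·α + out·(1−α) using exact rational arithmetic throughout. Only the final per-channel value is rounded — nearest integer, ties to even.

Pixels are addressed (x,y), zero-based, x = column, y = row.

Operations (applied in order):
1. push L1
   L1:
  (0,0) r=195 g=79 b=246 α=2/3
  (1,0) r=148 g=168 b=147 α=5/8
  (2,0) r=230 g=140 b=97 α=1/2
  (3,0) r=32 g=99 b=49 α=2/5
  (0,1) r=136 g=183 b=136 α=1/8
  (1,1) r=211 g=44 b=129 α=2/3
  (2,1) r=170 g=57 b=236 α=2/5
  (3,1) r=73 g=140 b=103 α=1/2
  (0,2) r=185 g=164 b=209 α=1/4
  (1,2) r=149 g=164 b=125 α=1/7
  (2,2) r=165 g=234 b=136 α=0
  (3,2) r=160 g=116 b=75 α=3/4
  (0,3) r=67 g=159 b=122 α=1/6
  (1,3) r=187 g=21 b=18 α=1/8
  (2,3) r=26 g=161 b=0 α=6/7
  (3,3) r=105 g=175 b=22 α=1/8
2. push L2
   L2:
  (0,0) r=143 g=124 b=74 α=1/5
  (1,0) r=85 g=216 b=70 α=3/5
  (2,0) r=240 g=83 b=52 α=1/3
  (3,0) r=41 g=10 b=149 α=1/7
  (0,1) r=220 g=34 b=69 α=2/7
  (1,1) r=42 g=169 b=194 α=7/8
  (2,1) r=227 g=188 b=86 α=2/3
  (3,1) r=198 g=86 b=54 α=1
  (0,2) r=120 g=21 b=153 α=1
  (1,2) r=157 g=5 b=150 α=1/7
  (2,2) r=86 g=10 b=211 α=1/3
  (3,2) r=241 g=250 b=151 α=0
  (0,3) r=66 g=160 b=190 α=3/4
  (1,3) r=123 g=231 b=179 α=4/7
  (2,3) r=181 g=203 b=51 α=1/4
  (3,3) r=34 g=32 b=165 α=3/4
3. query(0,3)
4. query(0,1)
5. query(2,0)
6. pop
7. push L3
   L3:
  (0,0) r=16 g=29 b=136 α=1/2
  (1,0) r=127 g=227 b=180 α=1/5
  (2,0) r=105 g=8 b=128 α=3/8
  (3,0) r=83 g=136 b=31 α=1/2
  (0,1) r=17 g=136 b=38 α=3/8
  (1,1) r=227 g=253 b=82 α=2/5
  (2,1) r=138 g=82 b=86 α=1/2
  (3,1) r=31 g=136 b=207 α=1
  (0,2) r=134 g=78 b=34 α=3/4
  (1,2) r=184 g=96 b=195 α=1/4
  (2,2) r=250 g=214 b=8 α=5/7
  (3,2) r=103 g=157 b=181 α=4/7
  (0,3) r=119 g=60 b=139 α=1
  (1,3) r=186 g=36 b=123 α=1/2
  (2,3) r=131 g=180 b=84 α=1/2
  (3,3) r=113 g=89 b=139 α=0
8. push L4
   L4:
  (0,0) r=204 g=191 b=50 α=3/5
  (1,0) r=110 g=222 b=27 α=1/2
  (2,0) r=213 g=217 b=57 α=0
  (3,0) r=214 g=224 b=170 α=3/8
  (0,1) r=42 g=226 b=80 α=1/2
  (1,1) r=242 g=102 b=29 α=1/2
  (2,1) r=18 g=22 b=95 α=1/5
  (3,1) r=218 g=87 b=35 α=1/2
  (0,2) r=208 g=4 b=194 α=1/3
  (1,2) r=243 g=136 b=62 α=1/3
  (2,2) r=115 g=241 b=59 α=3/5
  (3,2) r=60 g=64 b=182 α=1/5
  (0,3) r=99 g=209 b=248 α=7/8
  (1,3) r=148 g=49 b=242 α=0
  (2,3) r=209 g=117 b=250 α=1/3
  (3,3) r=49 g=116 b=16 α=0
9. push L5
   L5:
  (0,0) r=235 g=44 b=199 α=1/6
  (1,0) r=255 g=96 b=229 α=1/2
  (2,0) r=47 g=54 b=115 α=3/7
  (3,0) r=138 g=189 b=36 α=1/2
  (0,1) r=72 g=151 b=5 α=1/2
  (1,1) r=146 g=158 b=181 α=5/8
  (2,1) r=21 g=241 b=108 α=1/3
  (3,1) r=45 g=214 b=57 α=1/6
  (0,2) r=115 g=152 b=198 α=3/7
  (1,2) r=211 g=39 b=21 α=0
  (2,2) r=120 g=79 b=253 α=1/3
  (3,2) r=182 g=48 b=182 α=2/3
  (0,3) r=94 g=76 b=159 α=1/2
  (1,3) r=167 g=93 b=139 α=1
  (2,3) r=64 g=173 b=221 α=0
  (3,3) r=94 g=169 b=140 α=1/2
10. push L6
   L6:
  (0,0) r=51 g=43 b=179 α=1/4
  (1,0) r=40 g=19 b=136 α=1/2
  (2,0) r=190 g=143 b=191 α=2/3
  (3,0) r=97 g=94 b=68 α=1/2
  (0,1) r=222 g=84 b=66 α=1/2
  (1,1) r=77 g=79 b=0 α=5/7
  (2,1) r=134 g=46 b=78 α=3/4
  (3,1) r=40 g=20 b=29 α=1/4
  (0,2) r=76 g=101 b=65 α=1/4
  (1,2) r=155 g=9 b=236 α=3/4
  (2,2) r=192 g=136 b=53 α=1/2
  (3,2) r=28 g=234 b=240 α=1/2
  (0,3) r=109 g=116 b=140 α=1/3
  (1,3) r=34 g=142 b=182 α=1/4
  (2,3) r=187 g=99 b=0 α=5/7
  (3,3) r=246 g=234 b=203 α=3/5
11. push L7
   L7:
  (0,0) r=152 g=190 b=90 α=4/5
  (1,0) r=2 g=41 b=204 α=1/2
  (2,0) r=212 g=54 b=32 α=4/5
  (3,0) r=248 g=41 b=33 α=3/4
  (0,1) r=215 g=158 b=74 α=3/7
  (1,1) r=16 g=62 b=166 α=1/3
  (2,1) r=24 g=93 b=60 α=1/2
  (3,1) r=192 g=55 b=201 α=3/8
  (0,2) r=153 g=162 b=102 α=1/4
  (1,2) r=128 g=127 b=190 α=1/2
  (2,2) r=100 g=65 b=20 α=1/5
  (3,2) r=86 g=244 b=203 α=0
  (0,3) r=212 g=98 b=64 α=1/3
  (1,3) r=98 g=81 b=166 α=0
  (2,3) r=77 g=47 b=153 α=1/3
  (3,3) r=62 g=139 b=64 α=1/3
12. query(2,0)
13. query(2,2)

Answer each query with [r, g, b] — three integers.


at x=0,y=3 over L1,L2:
L1 α=1/6: [67/6, 53/2, 61/3]
L2 α=3/4: [1255/24, 1013/8, 1771/12]
= [52, 127, 148]

(0,1) stack=L1,L2; from [0,0,0]:
+L1 (α=1/8) → [17, 183/8, 17]
+L2 (α=2/7) → [75, 1459/56, 223/7]
→ [75, 26, 32]

at x=2,y=0 over L1,L2:
after L1 α=1/2: [115, 70, 97/2]
after L2 α=1/3: [470/3, 223/3, 149/3]
= [157, 74, 50]

at x=2,y=0 over L1,L3,L4,L5,L6,L7:
L1 α=1/2: [115, 70, 97/2]
L3 α=3/8: [445/4, 187/4, 1253/16]
L4 α=0: [445/4, 187/4, 1253/16]
L5 α=3/7: [586/7, 349/7, 2633/28]
L6 α=2/3: [1082/7, 2351/21, 4443/28]
L7 α=4/5: [7018/35, 6887/105, 8027/140]
= [201, 66, 57]

query (2,2) [L1,L3,L4,L5,L6,L7] — begin 0,0,0
after L1 α=0: [0, 0, 0]
after L3 α=5/7: [1250/7, 1070/7, 40/7]
after L4 α=3/5: [983/7, 7201/35, 1319/35]
after L5 α=1/3: [2806/21, 17167/105, 3831/35]
after L6 α=1/2: [3419/21, 31447/210, 2843/35]
after L7 α=1/5: [15776/105, 69719/525, 12072/175]
= [150, 133, 69]


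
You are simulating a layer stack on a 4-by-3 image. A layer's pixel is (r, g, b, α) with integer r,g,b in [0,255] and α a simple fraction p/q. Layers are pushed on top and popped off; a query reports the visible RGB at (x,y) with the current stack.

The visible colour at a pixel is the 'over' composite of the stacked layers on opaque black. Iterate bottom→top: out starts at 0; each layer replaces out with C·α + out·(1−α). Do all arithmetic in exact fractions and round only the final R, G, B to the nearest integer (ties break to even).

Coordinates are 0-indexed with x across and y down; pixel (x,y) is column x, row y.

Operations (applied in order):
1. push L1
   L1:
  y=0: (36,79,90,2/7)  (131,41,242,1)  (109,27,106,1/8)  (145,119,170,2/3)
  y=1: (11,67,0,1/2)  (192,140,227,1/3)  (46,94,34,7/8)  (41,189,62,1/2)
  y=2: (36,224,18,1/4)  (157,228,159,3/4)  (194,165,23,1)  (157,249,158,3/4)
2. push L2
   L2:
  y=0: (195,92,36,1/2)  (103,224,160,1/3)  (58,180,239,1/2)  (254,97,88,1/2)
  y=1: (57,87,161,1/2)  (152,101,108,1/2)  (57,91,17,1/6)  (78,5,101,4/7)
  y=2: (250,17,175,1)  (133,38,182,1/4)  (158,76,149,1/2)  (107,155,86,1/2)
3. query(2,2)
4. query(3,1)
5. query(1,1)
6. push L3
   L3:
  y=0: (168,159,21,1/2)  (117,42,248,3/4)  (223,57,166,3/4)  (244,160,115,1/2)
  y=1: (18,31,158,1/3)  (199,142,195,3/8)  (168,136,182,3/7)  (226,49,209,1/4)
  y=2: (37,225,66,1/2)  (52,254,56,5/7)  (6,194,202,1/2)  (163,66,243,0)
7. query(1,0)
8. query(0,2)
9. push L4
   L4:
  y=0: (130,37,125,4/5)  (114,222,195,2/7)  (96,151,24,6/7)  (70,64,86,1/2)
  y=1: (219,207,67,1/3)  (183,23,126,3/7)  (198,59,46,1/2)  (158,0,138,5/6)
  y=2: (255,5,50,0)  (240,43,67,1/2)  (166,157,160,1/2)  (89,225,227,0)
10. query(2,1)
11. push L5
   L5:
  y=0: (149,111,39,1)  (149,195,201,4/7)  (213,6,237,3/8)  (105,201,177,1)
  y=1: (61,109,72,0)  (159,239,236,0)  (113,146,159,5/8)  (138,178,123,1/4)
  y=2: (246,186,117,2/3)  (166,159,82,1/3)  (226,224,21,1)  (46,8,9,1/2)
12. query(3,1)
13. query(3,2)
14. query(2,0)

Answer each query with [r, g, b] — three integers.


query (2,2) [L1,L2] — begin 0,0,0
after L1 α=1: [194, 165, 23]
after L2 α=1/2: [176, 241/2, 86]
→ [176, 120, 86]

(3,1) stack=L1,L2; from [0,0,0]:
+L1 (α=1/2) → [41/2, 189/2, 31]
+L2 (α=4/7) → [747/14, 607/14, 71]
= [53, 43, 71]

query (1,1) [L1,L2] — begin 0,0,0
L1 α=1/3: [64, 140/3, 227/3]
L2 α=1/2: [108, 443/6, 551/6]
rounded: [108, 74, 92]

at x=1,y=0 over L1,L2,L3:
L1 α=1: [131, 41, 242]
L2 α=1/3: [365/3, 102, 644/3]
L3 α=3/4: [709/6, 57, 719/3]
→ [118, 57, 240]

at x=0,y=2 over L1,L2,L3:
+L1 (α=1/4) → [9, 56, 9/2]
+L2 (α=1) → [250, 17, 175]
+L3 (α=1/2) → [287/2, 121, 241/2]
→ [144, 121, 120]

(2,1) stack=L1,L2,L3,L4; from [0,0,0]:
+L1 (α=7/8) → [161/4, 329/4, 119/4]
+L2 (α=1/6) → [1033/24, 2009/24, 221/8]
+L3 (α=3/7) → [4057/42, 4457/42, 1313/14]
+L4 (α=1/2) → [12373/84, 6935/84, 1957/28]
rounded: [147, 83, 70]

query (3,1) [L1,L2,L3,L4,L5] — begin 0,0,0
+L1 (α=1/2) → [41/2, 189/2, 31]
+L2 (α=4/7) → [747/14, 607/14, 71]
+L3 (α=1/4) → [5405/56, 2507/56, 211/2]
+L4 (α=5/6) → [49645/336, 2507/336, 1591/12]
+L5 (α=1/4) → [65101/448, 22443/448, 2083/16]
→ [145, 50, 130]

at x=3,y=2 over L1,L2,L3,L4,L5:
+L1 (α=3/4) → [471/4, 747/4, 237/2]
+L2 (α=1/2) → [899/8, 1367/8, 409/4]
+L3 (α=0) → [899/8, 1367/8, 409/4]
+L4 (α=0) → [899/8, 1367/8, 409/4]
+L5 (α=1/2) → [1267/16, 1431/16, 445/8]
= [79, 89, 56]

query (2,0) [L1,L2,L3,L4,L5] — begin 0,0,0
+L1 (α=1/8) → [109/8, 27/8, 53/4]
+L2 (α=1/2) → [573/16, 1467/16, 1009/8]
+L3 (α=3/4) → [11277/64, 4203/64, 4993/32]
+L4 (α=6/7) → [48141/448, 62187/448, 9601/224]
+L5 (α=3/8) → [526977/3584, 318999/3584, 207269/1792]
rounded: [147, 89, 116]
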